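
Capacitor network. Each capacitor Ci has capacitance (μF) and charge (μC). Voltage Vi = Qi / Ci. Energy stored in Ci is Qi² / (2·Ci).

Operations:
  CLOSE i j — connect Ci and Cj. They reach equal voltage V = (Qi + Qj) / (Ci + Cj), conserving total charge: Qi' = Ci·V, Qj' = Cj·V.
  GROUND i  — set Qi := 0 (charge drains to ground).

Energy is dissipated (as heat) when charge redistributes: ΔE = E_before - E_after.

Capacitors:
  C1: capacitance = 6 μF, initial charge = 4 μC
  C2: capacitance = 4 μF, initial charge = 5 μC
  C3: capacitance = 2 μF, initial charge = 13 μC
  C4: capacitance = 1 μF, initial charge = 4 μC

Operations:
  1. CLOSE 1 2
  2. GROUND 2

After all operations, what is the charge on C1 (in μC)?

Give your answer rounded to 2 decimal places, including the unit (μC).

Initial: C1(6μF, Q=4μC, V=0.67V), C2(4μF, Q=5μC, V=1.25V), C3(2μF, Q=13μC, V=6.50V), C4(1μF, Q=4μC, V=4.00V)
Op 1: CLOSE 1-2: Q_total=9.00, C_total=10.00, V=0.90; Q1=5.40, Q2=3.60; dissipated=0.408
Op 2: GROUND 2: Q2=0; energy lost=1.620
Final charges: Q1=5.40, Q2=0.00, Q3=13.00, Q4=4.00

Answer: 5.40 μC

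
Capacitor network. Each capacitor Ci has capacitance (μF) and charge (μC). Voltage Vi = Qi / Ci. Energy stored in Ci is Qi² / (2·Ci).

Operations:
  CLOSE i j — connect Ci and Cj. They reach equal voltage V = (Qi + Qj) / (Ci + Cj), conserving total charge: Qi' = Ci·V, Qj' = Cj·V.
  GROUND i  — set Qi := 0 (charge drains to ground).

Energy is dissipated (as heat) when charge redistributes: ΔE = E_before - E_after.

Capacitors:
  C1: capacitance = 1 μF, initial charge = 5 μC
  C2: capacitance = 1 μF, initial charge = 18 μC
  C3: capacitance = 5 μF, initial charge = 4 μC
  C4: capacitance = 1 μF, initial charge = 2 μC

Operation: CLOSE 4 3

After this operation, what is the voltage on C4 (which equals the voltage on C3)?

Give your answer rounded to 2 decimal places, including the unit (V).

Initial: C1(1μF, Q=5μC, V=5.00V), C2(1μF, Q=18μC, V=18.00V), C3(5μF, Q=4μC, V=0.80V), C4(1μF, Q=2μC, V=2.00V)
Op 1: CLOSE 4-3: Q_total=6.00, C_total=6.00, V=1.00; Q4=1.00, Q3=5.00; dissipated=0.600

Answer: 1.00 V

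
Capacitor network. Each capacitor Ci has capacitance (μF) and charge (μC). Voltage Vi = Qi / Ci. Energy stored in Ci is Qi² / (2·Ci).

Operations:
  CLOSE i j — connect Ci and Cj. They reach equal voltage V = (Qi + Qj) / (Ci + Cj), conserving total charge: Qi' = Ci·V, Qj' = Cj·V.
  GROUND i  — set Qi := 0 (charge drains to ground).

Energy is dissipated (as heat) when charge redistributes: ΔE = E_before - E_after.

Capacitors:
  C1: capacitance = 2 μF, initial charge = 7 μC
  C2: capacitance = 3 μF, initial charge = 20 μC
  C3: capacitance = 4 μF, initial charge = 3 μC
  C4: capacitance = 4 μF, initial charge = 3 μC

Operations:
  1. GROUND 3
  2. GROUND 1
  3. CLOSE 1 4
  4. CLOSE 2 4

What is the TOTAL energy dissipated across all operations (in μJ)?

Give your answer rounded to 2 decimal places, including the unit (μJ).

Answer: 46.35 μJ

Derivation:
Initial: C1(2μF, Q=7μC, V=3.50V), C2(3μF, Q=20μC, V=6.67V), C3(4μF, Q=3μC, V=0.75V), C4(4μF, Q=3μC, V=0.75V)
Op 1: GROUND 3: Q3=0; energy lost=1.125
Op 2: GROUND 1: Q1=0; energy lost=12.250
Op 3: CLOSE 1-4: Q_total=3.00, C_total=6.00, V=0.50; Q1=1.00, Q4=2.00; dissipated=0.375
Op 4: CLOSE 2-4: Q_total=22.00, C_total=7.00, V=3.14; Q2=9.43, Q4=12.57; dissipated=32.595
Total dissipated: 46.345 μJ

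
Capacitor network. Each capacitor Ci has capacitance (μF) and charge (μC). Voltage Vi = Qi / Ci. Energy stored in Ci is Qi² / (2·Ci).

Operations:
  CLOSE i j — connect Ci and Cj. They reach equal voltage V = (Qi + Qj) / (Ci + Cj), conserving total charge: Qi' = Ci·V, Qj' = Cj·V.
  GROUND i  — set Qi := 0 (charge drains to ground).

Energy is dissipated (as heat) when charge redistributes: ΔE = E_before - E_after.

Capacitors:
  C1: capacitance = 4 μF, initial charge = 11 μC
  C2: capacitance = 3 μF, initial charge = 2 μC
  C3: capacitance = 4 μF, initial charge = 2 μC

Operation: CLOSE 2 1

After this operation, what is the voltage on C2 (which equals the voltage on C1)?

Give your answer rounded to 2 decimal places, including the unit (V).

Initial: C1(4μF, Q=11μC, V=2.75V), C2(3μF, Q=2μC, V=0.67V), C3(4μF, Q=2μC, V=0.50V)
Op 1: CLOSE 2-1: Q_total=13.00, C_total=7.00, V=1.86; Q2=5.57, Q1=7.43; dissipated=3.720

Answer: 1.86 V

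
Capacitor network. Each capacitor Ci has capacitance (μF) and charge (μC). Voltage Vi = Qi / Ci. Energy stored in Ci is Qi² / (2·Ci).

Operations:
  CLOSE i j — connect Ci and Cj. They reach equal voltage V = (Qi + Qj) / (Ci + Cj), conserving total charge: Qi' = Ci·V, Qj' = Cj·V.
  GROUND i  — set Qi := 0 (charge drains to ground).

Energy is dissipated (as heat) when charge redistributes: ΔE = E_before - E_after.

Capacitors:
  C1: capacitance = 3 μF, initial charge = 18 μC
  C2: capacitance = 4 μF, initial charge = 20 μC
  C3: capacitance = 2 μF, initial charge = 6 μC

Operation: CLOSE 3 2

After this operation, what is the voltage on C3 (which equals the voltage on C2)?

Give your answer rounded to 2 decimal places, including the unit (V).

Initial: C1(3μF, Q=18μC, V=6.00V), C2(4μF, Q=20μC, V=5.00V), C3(2μF, Q=6μC, V=3.00V)
Op 1: CLOSE 3-2: Q_total=26.00, C_total=6.00, V=4.33; Q3=8.67, Q2=17.33; dissipated=2.667

Answer: 4.33 V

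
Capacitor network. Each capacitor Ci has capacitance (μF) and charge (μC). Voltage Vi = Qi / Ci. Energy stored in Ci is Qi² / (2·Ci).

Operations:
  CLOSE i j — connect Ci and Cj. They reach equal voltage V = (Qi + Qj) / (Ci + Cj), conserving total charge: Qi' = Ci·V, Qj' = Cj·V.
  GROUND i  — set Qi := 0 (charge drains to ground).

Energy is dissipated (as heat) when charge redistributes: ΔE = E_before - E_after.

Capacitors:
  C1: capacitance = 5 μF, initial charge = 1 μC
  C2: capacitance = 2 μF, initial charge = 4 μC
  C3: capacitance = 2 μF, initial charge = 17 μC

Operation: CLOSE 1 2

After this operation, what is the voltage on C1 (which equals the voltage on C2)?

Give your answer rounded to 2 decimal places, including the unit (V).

Initial: C1(5μF, Q=1μC, V=0.20V), C2(2μF, Q=4μC, V=2.00V), C3(2μF, Q=17μC, V=8.50V)
Op 1: CLOSE 1-2: Q_total=5.00, C_total=7.00, V=0.71; Q1=3.57, Q2=1.43; dissipated=2.314

Answer: 0.71 V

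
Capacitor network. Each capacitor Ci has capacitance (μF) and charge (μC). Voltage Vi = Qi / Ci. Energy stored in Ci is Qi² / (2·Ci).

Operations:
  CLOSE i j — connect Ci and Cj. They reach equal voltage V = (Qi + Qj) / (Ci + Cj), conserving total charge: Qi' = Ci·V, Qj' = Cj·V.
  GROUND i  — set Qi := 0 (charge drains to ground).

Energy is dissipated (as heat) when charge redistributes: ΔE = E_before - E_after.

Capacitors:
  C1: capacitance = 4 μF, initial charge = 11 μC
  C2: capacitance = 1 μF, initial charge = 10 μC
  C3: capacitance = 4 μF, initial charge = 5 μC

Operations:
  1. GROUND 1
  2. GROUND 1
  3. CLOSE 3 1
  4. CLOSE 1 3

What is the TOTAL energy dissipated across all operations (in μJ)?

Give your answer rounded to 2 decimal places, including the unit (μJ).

Initial: C1(4μF, Q=11μC, V=2.75V), C2(1μF, Q=10μC, V=10.00V), C3(4μF, Q=5μC, V=1.25V)
Op 1: GROUND 1: Q1=0; energy lost=15.125
Op 2: GROUND 1: Q1=0; energy lost=0.000
Op 3: CLOSE 3-1: Q_total=5.00, C_total=8.00, V=0.62; Q3=2.50, Q1=2.50; dissipated=1.562
Op 4: CLOSE 1-3: Q_total=5.00, C_total=8.00, V=0.62; Q1=2.50, Q3=2.50; dissipated=0.000
Total dissipated: 16.688 μJ

Answer: 16.69 μJ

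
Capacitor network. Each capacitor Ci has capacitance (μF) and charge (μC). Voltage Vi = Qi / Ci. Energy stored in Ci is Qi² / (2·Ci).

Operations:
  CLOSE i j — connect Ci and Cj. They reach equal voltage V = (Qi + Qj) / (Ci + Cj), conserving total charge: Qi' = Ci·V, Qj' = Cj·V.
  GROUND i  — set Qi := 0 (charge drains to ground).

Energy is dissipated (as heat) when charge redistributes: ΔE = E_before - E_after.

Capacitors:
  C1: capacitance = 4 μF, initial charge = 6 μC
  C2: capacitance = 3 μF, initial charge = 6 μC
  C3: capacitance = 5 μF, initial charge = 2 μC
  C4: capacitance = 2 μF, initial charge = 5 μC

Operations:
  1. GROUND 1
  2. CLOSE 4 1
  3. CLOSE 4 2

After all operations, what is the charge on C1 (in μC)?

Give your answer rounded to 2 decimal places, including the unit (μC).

Answer: 3.33 μC

Derivation:
Initial: C1(4μF, Q=6μC, V=1.50V), C2(3μF, Q=6μC, V=2.00V), C3(5μF, Q=2μC, V=0.40V), C4(2μF, Q=5μC, V=2.50V)
Op 1: GROUND 1: Q1=0; energy lost=4.500
Op 2: CLOSE 4-1: Q_total=5.00, C_total=6.00, V=0.83; Q4=1.67, Q1=3.33; dissipated=4.167
Op 3: CLOSE 4-2: Q_total=7.67, C_total=5.00, V=1.53; Q4=3.07, Q2=4.60; dissipated=0.817
Final charges: Q1=3.33, Q2=4.60, Q3=2.00, Q4=3.07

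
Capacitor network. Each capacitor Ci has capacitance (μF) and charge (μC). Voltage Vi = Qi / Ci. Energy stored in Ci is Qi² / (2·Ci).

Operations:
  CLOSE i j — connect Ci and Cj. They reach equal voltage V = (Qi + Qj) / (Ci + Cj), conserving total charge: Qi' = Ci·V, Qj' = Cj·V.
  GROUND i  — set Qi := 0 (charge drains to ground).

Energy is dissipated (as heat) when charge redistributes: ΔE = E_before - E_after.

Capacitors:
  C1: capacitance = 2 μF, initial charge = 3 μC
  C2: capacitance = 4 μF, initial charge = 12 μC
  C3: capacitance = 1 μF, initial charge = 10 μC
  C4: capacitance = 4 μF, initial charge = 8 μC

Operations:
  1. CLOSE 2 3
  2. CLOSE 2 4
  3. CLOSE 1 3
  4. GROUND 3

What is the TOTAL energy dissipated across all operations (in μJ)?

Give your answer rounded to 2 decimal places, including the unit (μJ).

Answer: 31.21 μJ

Derivation:
Initial: C1(2μF, Q=3μC, V=1.50V), C2(4μF, Q=12μC, V=3.00V), C3(1μF, Q=10μC, V=10.00V), C4(4μF, Q=8μC, V=2.00V)
Op 1: CLOSE 2-3: Q_total=22.00, C_total=5.00, V=4.40; Q2=17.60, Q3=4.40; dissipated=19.600
Op 2: CLOSE 2-4: Q_total=25.60, C_total=8.00, V=3.20; Q2=12.80, Q4=12.80; dissipated=5.760
Op 3: CLOSE 1-3: Q_total=7.40, C_total=3.00, V=2.47; Q1=4.93, Q3=2.47; dissipated=2.803
Op 4: GROUND 3: Q3=0; energy lost=3.042
Total dissipated: 31.206 μJ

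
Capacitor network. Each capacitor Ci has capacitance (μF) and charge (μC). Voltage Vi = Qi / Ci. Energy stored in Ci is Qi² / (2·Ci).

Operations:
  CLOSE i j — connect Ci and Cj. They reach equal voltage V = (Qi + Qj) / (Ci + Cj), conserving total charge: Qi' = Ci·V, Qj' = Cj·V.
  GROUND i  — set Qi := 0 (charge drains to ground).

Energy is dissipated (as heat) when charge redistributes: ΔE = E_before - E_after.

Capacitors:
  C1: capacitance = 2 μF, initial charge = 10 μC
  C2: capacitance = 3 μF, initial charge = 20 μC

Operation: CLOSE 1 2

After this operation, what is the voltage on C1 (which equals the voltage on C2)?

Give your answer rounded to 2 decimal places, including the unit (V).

Initial: C1(2μF, Q=10μC, V=5.00V), C2(3μF, Q=20μC, V=6.67V)
Op 1: CLOSE 1-2: Q_total=30.00, C_total=5.00, V=6.00; Q1=12.00, Q2=18.00; dissipated=1.667

Answer: 6.00 V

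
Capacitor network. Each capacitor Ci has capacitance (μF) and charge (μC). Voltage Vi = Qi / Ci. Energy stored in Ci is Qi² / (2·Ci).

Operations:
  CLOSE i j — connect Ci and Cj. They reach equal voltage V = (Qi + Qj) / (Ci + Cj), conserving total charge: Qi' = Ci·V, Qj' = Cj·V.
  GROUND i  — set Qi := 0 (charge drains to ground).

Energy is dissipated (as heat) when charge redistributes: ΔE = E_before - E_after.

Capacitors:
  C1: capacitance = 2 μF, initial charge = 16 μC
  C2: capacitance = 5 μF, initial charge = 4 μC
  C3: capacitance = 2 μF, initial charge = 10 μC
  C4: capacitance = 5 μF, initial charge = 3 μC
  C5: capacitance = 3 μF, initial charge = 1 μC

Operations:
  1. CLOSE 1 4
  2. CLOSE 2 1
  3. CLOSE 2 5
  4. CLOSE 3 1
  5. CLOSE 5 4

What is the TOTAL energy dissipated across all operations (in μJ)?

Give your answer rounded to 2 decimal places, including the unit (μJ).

Initial: C1(2μF, Q=16μC, V=8.00V), C2(5μF, Q=4μC, V=0.80V), C3(2μF, Q=10μC, V=5.00V), C4(5μF, Q=3μC, V=0.60V), C5(3μF, Q=1μC, V=0.33V)
Op 1: CLOSE 1-4: Q_total=19.00, C_total=7.00, V=2.71; Q1=5.43, Q4=13.57; dissipated=39.114
Op 2: CLOSE 2-1: Q_total=9.43, C_total=7.00, V=1.35; Q2=6.73, Q1=2.69; dissipated=2.617
Op 3: CLOSE 2-5: Q_total=7.73, C_total=8.00, V=0.97; Q2=4.83, Q5=2.90; dissipated=0.963
Op 4: CLOSE 3-1: Q_total=12.69, C_total=4.00, V=3.17; Q3=6.35, Q1=6.35; dissipated=6.672
Op 5: CLOSE 5-4: Q_total=16.47, C_total=8.00, V=2.06; Q5=6.18, Q4=10.29; dissipated=2.863
Total dissipated: 52.230 μJ

Answer: 52.23 μJ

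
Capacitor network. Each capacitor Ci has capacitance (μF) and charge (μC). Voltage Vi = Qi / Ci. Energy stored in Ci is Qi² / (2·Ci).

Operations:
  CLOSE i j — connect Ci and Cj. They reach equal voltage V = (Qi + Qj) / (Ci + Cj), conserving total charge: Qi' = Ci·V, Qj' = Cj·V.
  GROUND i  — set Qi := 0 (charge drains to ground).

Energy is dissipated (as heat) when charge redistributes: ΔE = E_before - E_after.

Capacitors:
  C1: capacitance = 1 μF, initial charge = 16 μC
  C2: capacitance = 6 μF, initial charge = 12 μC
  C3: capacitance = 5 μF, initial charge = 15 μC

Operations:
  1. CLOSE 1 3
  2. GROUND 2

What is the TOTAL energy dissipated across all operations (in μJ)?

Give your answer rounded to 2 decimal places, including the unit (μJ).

Initial: C1(1μF, Q=16μC, V=16.00V), C2(6μF, Q=12μC, V=2.00V), C3(5μF, Q=15μC, V=3.00V)
Op 1: CLOSE 1-3: Q_total=31.00, C_total=6.00, V=5.17; Q1=5.17, Q3=25.83; dissipated=70.417
Op 2: GROUND 2: Q2=0; energy lost=12.000
Total dissipated: 82.417 μJ

Answer: 82.42 μJ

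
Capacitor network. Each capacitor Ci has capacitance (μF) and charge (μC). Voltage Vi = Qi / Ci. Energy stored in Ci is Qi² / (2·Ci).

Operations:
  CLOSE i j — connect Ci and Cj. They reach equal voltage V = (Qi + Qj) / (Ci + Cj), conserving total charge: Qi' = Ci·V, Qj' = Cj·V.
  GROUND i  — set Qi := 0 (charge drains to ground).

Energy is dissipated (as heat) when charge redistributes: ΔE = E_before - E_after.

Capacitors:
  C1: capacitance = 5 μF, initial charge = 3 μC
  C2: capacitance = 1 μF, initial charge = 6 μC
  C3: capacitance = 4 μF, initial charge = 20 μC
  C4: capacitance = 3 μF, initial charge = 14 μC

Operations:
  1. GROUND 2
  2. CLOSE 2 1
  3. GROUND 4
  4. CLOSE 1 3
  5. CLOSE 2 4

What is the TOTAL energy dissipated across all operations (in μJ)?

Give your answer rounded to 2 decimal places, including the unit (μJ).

Initial: C1(5μF, Q=3μC, V=0.60V), C2(1μF, Q=6μC, V=6.00V), C3(4μF, Q=20μC, V=5.00V), C4(3μF, Q=14μC, V=4.67V)
Op 1: GROUND 2: Q2=0; energy lost=18.000
Op 2: CLOSE 2-1: Q_total=3.00, C_total=6.00, V=0.50; Q2=0.50, Q1=2.50; dissipated=0.150
Op 3: GROUND 4: Q4=0; energy lost=32.667
Op 4: CLOSE 1-3: Q_total=22.50, C_total=9.00, V=2.50; Q1=12.50, Q3=10.00; dissipated=22.500
Op 5: CLOSE 2-4: Q_total=0.50, C_total=4.00, V=0.12; Q2=0.12, Q4=0.38; dissipated=0.094
Total dissipated: 73.410 μJ

Answer: 73.41 μJ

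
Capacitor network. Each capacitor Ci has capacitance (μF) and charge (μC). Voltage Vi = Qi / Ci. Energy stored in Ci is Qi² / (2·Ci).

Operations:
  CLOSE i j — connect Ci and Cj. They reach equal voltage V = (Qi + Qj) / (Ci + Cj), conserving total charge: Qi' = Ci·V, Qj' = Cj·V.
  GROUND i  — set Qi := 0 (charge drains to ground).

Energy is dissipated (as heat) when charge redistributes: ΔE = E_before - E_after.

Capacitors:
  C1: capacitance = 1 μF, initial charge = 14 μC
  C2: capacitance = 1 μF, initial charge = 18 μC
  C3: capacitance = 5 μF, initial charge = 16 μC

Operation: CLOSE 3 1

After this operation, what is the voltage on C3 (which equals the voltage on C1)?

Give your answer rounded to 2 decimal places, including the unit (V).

Answer: 5.00 V

Derivation:
Initial: C1(1μF, Q=14μC, V=14.00V), C2(1μF, Q=18μC, V=18.00V), C3(5μF, Q=16μC, V=3.20V)
Op 1: CLOSE 3-1: Q_total=30.00, C_total=6.00, V=5.00; Q3=25.00, Q1=5.00; dissipated=48.600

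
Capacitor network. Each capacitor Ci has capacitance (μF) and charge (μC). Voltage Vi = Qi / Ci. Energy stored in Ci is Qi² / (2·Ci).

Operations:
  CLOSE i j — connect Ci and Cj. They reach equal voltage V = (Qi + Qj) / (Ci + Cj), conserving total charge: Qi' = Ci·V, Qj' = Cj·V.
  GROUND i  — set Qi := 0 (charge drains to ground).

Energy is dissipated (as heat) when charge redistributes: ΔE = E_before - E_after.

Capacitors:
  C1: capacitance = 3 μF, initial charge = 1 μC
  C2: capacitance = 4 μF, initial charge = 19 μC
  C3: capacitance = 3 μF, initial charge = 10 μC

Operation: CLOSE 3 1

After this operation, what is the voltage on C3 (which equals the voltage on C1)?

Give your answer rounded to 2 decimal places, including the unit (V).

Answer: 1.83 V

Derivation:
Initial: C1(3μF, Q=1μC, V=0.33V), C2(4μF, Q=19μC, V=4.75V), C3(3μF, Q=10μC, V=3.33V)
Op 1: CLOSE 3-1: Q_total=11.00, C_total=6.00, V=1.83; Q3=5.50, Q1=5.50; dissipated=6.750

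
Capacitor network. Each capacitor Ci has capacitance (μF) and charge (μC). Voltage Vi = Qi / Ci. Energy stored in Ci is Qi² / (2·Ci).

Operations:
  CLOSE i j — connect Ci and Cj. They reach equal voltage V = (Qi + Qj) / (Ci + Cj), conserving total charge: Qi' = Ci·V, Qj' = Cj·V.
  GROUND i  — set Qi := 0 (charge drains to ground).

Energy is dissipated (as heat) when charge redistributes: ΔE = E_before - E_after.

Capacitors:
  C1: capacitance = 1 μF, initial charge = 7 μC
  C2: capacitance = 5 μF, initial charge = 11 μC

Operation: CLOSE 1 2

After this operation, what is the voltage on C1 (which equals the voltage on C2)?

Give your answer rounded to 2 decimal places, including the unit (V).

Initial: C1(1μF, Q=7μC, V=7.00V), C2(5μF, Q=11μC, V=2.20V)
Op 1: CLOSE 1-2: Q_total=18.00, C_total=6.00, V=3.00; Q1=3.00, Q2=15.00; dissipated=9.600

Answer: 3.00 V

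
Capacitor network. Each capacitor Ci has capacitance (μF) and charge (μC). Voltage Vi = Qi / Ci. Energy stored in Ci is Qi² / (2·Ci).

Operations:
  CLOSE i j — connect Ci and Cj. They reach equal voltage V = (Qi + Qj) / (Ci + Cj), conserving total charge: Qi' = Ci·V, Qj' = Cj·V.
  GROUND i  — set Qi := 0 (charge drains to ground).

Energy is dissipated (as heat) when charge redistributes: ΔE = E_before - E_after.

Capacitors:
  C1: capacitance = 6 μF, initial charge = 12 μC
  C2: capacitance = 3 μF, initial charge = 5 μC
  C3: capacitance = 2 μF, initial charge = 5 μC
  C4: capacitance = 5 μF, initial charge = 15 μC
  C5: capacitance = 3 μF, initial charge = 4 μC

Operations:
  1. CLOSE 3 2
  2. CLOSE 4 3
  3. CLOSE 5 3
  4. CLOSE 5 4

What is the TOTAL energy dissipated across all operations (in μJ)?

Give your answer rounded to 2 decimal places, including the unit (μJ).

Answer: 2.92 μJ

Derivation:
Initial: C1(6μF, Q=12μC, V=2.00V), C2(3μF, Q=5μC, V=1.67V), C3(2μF, Q=5μC, V=2.50V), C4(5μF, Q=15μC, V=3.00V), C5(3μF, Q=4μC, V=1.33V)
Op 1: CLOSE 3-2: Q_total=10.00, C_total=5.00, V=2.00; Q3=4.00, Q2=6.00; dissipated=0.417
Op 2: CLOSE 4-3: Q_total=19.00, C_total=7.00, V=2.71; Q4=13.57, Q3=5.43; dissipated=0.714
Op 3: CLOSE 5-3: Q_total=9.43, C_total=5.00, V=1.89; Q5=5.66, Q3=3.77; dissipated=1.144
Op 4: CLOSE 5-4: Q_total=19.23, C_total=8.00, V=2.40; Q5=7.21, Q4=12.02; dissipated=0.644
Total dissipated: 2.919 μJ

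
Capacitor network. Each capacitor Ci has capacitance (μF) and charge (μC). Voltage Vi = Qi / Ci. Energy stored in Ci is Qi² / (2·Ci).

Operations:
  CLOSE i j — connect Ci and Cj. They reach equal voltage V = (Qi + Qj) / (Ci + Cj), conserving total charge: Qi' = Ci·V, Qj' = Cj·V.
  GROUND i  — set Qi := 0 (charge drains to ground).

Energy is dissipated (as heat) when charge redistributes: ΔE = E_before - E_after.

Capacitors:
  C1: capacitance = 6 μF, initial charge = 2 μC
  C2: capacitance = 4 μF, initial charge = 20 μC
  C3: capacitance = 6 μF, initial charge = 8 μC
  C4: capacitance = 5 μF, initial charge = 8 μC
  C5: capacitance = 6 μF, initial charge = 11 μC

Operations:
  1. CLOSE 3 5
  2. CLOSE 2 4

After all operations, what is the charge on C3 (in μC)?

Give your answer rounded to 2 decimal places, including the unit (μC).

Initial: C1(6μF, Q=2μC, V=0.33V), C2(4μF, Q=20μC, V=5.00V), C3(6μF, Q=8μC, V=1.33V), C4(5μF, Q=8μC, V=1.60V), C5(6μF, Q=11μC, V=1.83V)
Op 1: CLOSE 3-5: Q_total=19.00, C_total=12.00, V=1.58; Q3=9.50, Q5=9.50; dissipated=0.375
Op 2: CLOSE 2-4: Q_total=28.00, C_total=9.00, V=3.11; Q2=12.44, Q4=15.56; dissipated=12.844
Final charges: Q1=2.00, Q2=12.44, Q3=9.50, Q4=15.56, Q5=9.50

Answer: 9.50 μC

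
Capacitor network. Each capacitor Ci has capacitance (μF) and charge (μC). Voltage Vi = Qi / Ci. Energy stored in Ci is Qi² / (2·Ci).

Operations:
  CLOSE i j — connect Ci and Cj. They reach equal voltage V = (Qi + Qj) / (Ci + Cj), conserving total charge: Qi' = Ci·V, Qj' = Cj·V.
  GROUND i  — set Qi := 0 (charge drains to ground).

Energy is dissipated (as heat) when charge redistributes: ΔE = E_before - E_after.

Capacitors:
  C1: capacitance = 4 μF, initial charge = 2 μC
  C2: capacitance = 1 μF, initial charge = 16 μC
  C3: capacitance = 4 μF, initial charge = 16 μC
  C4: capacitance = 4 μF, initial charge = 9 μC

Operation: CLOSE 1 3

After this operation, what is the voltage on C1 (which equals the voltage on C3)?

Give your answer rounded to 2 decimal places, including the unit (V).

Answer: 2.25 V

Derivation:
Initial: C1(4μF, Q=2μC, V=0.50V), C2(1μF, Q=16μC, V=16.00V), C3(4μF, Q=16μC, V=4.00V), C4(4μF, Q=9μC, V=2.25V)
Op 1: CLOSE 1-3: Q_total=18.00, C_total=8.00, V=2.25; Q1=9.00, Q3=9.00; dissipated=12.250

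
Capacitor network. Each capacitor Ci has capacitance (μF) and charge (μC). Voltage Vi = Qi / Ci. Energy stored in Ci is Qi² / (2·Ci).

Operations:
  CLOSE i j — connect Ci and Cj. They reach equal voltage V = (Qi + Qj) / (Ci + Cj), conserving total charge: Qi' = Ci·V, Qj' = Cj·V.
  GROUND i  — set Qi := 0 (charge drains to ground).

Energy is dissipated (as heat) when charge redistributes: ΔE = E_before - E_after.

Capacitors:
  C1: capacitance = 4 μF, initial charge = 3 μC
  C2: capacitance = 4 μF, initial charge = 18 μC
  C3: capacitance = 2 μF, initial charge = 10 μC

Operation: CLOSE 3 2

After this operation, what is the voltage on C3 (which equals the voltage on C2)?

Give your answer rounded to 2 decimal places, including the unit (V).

Initial: C1(4μF, Q=3μC, V=0.75V), C2(4μF, Q=18μC, V=4.50V), C3(2μF, Q=10μC, V=5.00V)
Op 1: CLOSE 3-2: Q_total=28.00, C_total=6.00, V=4.67; Q3=9.33, Q2=18.67; dissipated=0.167

Answer: 4.67 V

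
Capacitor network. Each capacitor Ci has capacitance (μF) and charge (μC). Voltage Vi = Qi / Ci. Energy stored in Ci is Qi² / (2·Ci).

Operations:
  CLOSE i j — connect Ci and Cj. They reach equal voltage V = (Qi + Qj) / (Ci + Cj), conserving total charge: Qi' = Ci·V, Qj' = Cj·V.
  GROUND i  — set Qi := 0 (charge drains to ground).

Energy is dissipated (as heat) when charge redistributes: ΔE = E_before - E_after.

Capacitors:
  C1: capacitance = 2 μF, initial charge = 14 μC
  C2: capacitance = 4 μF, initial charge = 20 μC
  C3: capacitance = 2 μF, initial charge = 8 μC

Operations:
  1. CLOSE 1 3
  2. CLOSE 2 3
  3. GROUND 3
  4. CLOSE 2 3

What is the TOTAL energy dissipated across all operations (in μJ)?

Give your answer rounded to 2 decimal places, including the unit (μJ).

Answer: 49.16 μJ

Derivation:
Initial: C1(2μF, Q=14μC, V=7.00V), C2(4μF, Q=20μC, V=5.00V), C3(2μF, Q=8μC, V=4.00V)
Op 1: CLOSE 1-3: Q_total=22.00, C_total=4.00, V=5.50; Q1=11.00, Q3=11.00; dissipated=4.500
Op 2: CLOSE 2-3: Q_total=31.00, C_total=6.00, V=5.17; Q2=20.67, Q3=10.33; dissipated=0.167
Op 3: GROUND 3: Q3=0; energy lost=26.694
Op 4: CLOSE 2-3: Q_total=20.67, C_total=6.00, V=3.44; Q2=13.78, Q3=6.89; dissipated=17.796
Total dissipated: 49.157 μJ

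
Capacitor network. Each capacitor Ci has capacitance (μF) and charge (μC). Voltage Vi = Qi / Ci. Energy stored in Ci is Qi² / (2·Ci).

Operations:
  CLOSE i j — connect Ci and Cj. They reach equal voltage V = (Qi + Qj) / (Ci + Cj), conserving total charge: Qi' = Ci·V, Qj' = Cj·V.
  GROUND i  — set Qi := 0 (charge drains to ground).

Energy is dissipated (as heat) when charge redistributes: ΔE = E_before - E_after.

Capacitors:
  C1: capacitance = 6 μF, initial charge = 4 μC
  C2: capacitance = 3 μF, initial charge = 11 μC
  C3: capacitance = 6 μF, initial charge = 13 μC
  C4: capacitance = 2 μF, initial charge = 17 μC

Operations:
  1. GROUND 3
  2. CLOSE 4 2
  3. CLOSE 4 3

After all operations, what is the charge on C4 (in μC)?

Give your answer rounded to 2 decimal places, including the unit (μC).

Answer: 2.80 μC

Derivation:
Initial: C1(6μF, Q=4μC, V=0.67V), C2(3μF, Q=11μC, V=3.67V), C3(6μF, Q=13μC, V=2.17V), C4(2μF, Q=17μC, V=8.50V)
Op 1: GROUND 3: Q3=0; energy lost=14.083
Op 2: CLOSE 4-2: Q_total=28.00, C_total=5.00, V=5.60; Q4=11.20, Q2=16.80; dissipated=14.017
Op 3: CLOSE 4-3: Q_total=11.20, C_total=8.00, V=1.40; Q4=2.80, Q3=8.40; dissipated=23.520
Final charges: Q1=4.00, Q2=16.80, Q3=8.40, Q4=2.80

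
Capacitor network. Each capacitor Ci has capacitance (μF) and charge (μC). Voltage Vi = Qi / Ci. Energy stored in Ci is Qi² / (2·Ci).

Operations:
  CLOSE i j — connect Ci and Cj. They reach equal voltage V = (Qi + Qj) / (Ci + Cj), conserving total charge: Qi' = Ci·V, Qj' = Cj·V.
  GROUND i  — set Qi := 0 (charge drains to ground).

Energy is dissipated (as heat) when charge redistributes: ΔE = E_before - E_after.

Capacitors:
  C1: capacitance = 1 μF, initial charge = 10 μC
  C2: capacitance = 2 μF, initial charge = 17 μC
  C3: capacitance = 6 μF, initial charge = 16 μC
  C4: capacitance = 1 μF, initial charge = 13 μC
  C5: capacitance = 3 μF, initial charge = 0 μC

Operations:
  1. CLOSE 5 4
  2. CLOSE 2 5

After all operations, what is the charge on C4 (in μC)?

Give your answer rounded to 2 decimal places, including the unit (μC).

Answer: 3.25 μC

Derivation:
Initial: C1(1μF, Q=10μC, V=10.00V), C2(2μF, Q=17μC, V=8.50V), C3(6μF, Q=16μC, V=2.67V), C4(1μF, Q=13μC, V=13.00V), C5(3μF, Q=0μC, V=0.00V)
Op 1: CLOSE 5-4: Q_total=13.00, C_total=4.00, V=3.25; Q5=9.75, Q4=3.25; dissipated=63.375
Op 2: CLOSE 2-5: Q_total=26.75, C_total=5.00, V=5.35; Q2=10.70, Q5=16.05; dissipated=16.538
Final charges: Q1=10.00, Q2=10.70, Q3=16.00, Q4=3.25, Q5=16.05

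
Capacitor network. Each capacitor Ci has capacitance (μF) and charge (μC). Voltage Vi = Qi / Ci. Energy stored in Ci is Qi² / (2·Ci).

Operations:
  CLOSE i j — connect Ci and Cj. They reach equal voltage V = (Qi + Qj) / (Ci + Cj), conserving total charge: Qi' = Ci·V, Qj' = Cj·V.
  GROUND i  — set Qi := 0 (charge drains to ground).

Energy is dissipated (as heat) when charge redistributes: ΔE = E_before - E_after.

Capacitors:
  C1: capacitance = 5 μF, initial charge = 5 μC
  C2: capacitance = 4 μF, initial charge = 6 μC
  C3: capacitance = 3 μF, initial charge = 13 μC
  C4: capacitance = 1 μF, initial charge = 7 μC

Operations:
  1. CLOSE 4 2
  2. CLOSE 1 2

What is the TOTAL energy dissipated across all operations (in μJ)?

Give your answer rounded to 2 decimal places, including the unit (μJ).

Initial: C1(5μF, Q=5μC, V=1.00V), C2(4μF, Q=6μC, V=1.50V), C3(3μF, Q=13μC, V=4.33V), C4(1μF, Q=7μC, V=7.00V)
Op 1: CLOSE 4-2: Q_total=13.00, C_total=5.00, V=2.60; Q4=2.60, Q2=10.40; dissipated=12.100
Op 2: CLOSE 1-2: Q_total=15.40, C_total=9.00, V=1.71; Q1=8.56, Q2=6.84; dissipated=2.844
Total dissipated: 14.944 μJ

Answer: 14.94 μJ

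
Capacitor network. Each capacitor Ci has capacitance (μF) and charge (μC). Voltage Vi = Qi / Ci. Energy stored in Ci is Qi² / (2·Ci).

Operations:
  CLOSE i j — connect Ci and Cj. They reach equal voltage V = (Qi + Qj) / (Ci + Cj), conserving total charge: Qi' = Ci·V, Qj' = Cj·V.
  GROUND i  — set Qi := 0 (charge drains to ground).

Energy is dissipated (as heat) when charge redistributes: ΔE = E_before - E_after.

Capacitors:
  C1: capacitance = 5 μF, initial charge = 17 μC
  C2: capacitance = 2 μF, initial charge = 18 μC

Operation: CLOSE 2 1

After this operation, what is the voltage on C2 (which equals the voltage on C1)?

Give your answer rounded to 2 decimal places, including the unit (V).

Answer: 5.00 V

Derivation:
Initial: C1(5μF, Q=17μC, V=3.40V), C2(2μF, Q=18μC, V=9.00V)
Op 1: CLOSE 2-1: Q_total=35.00, C_total=7.00, V=5.00; Q2=10.00, Q1=25.00; dissipated=22.400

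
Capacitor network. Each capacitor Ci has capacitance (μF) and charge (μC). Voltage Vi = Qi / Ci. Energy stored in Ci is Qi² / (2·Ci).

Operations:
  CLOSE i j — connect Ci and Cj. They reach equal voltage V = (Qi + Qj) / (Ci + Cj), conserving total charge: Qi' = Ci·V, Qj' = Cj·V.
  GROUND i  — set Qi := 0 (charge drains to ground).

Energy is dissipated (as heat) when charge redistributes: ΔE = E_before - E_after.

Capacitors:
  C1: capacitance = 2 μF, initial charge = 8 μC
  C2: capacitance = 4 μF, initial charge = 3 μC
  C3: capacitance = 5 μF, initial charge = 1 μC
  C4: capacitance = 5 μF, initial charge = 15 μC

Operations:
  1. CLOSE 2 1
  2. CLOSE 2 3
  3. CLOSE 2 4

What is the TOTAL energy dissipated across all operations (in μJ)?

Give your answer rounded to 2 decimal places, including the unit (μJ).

Initial: C1(2μF, Q=8μC, V=4.00V), C2(4μF, Q=3μC, V=0.75V), C3(5μF, Q=1μC, V=0.20V), C4(5μF, Q=15μC, V=3.00V)
Op 1: CLOSE 2-1: Q_total=11.00, C_total=6.00, V=1.83; Q2=7.33, Q1=3.67; dissipated=7.042
Op 2: CLOSE 2-3: Q_total=8.33, C_total=9.00, V=0.93; Q2=3.70, Q3=4.63; dissipated=2.964
Op 3: CLOSE 2-4: Q_total=18.70, C_total=9.00, V=2.08; Q2=8.31, Q4=10.39; dissipated=4.780
Total dissipated: 14.786 μJ

Answer: 14.79 μJ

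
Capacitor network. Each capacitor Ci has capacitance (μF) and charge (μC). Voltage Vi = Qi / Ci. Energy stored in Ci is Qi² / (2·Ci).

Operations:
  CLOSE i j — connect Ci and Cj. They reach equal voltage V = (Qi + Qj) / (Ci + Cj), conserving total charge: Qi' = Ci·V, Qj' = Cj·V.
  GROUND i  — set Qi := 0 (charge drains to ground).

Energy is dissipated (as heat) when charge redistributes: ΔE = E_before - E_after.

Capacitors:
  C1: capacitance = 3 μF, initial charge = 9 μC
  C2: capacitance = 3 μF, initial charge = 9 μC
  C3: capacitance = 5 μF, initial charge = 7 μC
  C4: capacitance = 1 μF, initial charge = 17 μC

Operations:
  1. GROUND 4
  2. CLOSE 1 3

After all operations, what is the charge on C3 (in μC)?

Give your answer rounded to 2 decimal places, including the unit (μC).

Answer: 10.00 μC

Derivation:
Initial: C1(3μF, Q=9μC, V=3.00V), C2(3μF, Q=9μC, V=3.00V), C3(5μF, Q=7μC, V=1.40V), C4(1μF, Q=17μC, V=17.00V)
Op 1: GROUND 4: Q4=0; energy lost=144.500
Op 2: CLOSE 1-3: Q_total=16.00, C_total=8.00, V=2.00; Q1=6.00, Q3=10.00; dissipated=2.400
Final charges: Q1=6.00, Q2=9.00, Q3=10.00, Q4=0.00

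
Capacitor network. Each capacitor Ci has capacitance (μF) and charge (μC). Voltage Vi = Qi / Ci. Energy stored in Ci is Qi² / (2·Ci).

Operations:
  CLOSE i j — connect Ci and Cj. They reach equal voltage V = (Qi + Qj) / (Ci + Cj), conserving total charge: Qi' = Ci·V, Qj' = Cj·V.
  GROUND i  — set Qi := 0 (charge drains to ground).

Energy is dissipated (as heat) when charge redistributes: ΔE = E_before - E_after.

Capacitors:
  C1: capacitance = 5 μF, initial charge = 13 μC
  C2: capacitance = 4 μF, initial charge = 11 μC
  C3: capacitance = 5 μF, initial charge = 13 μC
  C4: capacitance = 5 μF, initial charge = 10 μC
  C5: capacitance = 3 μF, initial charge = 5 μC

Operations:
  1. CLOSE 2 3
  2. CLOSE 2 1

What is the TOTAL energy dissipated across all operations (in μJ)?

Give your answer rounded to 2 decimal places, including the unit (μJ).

Answer: 0.03 μJ

Derivation:
Initial: C1(5μF, Q=13μC, V=2.60V), C2(4μF, Q=11μC, V=2.75V), C3(5μF, Q=13μC, V=2.60V), C4(5μF, Q=10μC, V=2.00V), C5(3μF, Q=5μC, V=1.67V)
Op 1: CLOSE 2-3: Q_total=24.00, C_total=9.00, V=2.67; Q2=10.67, Q3=13.33; dissipated=0.025
Op 2: CLOSE 2-1: Q_total=23.67, C_total=9.00, V=2.63; Q2=10.52, Q1=13.15; dissipated=0.005
Total dissipated: 0.030 μJ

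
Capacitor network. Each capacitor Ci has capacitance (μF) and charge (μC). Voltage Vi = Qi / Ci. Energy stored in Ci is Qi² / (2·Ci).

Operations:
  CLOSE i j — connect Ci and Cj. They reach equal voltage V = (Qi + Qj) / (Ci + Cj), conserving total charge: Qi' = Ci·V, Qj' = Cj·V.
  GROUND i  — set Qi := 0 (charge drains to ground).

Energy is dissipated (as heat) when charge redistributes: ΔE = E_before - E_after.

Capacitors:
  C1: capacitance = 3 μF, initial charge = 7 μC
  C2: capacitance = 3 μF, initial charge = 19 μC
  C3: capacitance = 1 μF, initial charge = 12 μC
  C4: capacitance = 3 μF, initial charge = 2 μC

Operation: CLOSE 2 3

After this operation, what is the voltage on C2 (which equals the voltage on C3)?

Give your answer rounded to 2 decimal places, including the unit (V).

Initial: C1(3μF, Q=7μC, V=2.33V), C2(3μF, Q=19μC, V=6.33V), C3(1μF, Q=12μC, V=12.00V), C4(3μF, Q=2μC, V=0.67V)
Op 1: CLOSE 2-3: Q_total=31.00, C_total=4.00, V=7.75; Q2=23.25, Q3=7.75; dissipated=12.042

Answer: 7.75 V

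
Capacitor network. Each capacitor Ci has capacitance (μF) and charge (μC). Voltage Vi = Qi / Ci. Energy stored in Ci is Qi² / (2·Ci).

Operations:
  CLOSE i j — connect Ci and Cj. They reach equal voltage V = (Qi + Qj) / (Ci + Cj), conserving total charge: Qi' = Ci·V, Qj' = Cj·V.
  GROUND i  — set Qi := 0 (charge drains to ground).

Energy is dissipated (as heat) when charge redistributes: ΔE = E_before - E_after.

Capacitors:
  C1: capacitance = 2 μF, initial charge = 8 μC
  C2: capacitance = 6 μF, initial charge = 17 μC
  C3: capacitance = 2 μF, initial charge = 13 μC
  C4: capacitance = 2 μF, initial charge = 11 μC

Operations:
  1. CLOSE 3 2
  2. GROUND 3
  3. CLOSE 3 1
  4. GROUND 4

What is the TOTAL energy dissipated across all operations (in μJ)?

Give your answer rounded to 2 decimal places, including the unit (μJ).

Answer: 62.40 μJ

Derivation:
Initial: C1(2μF, Q=8μC, V=4.00V), C2(6μF, Q=17μC, V=2.83V), C3(2μF, Q=13μC, V=6.50V), C4(2μF, Q=11μC, V=5.50V)
Op 1: CLOSE 3-2: Q_total=30.00, C_total=8.00, V=3.75; Q3=7.50, Q2=22.50; dissipated=10.083
Op 2: GROUND 3: Q3=0; energy lost=14.062
Op 3: CLOSE 3-1: Q_total=8.00, C_total=4.00, V=2.00; Q3=4.00, Q1=4.00; dissipated=8.000
Op 4: GROUND 4: Q4=0; energy lost=30.250
Total dissipated: 62.396 μJ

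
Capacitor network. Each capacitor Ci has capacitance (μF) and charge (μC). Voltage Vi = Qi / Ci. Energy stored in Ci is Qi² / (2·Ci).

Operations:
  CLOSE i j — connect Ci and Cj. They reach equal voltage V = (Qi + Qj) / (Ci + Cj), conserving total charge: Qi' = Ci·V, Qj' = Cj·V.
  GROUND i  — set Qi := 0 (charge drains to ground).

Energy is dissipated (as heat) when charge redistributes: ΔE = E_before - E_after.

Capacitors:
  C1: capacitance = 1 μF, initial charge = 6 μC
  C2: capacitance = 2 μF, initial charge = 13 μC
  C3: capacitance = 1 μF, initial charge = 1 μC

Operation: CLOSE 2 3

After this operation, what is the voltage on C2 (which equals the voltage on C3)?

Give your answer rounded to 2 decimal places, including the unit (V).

Initial: C1(1μF, Q=6μC, V=6.00V), C2(2μF, Q=13μC, V=6.50V), C3(1μF, Q=1μC, V=1.00V)
Op 1: CLOSE 2-3: Q_total=14.00, C_total=3.00, V=4.67; Q2=9.33, Q3=4.67; dissipated=10.083

Answer: 4.67 V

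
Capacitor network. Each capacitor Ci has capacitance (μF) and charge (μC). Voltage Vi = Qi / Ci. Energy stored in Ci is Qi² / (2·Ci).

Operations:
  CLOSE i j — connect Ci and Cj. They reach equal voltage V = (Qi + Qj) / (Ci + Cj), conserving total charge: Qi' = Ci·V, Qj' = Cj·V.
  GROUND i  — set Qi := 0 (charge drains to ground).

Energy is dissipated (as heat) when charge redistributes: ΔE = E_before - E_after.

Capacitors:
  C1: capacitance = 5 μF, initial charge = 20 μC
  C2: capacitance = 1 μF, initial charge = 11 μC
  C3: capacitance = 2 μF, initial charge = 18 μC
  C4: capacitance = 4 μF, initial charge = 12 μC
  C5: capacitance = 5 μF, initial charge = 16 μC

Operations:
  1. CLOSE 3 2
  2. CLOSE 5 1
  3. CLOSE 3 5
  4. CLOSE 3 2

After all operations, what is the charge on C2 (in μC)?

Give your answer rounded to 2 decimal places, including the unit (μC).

Answer: 6.78 μC

Derivation:
Initial: C1(5μF, Q=20μC, V=4.00V), C2(1μF, Q=11μC, V=11.00V), C3(2μF, Q=18μC, V=9.00V), C4(4μF, Q=12μC, V=3.00V), C5(5μF, Q=16μC, V=3.20V)
Op 1: CLOSE 3-2: Q_total=29.00, C_total=3.00, V=9.67; Q3=19.33, Q2=9.67; dissipated=1.333
Op 2: CLOSE 5-1: Q_total=36.00, C_total=10.00, V=3.60; Q5=18.00, Q1=18.00; dissipated=0.800
Op 3: CLOSE 3-5: Q_total=37.33, C_total=7.00, V=5.33; Q3=10.67, Q5=26.67; dissipated=26.289
Op 4: CLOSE 3-2: Q_total=20.33, C_total=3.00, V=6.78; Q3=13.56, Q2=6.78; dissipated=6.259
Final charges: Q1=18.00, Q2=6.78, Q3=13.56, Q4=12.00, Q5=26.67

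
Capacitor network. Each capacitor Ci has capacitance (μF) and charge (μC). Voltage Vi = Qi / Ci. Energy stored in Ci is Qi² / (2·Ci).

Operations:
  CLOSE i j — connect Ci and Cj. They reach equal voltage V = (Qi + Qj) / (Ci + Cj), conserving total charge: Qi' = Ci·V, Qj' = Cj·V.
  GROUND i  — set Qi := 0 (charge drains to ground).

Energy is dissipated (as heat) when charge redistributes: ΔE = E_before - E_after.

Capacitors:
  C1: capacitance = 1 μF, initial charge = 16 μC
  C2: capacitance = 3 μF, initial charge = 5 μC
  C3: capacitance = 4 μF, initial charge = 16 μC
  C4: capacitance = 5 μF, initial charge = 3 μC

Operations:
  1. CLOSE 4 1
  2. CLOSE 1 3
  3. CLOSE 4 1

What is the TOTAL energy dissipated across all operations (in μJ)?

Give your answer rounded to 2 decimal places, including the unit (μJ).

Initial: C1(1μF, Q=16μC, V=16.00V), C2(3μF, Q=5μC, V=1.67V), C3(4μF, Q=16μC, V=4.00V), C4(5μF, Q=3μC, V=0.60V)
Op 1: CLOSE 4-1: Q_total=19.00, C_total=6.00, V=3.17; Q4=15.83, Q1=3.17; dissipated=98.817
Op 2: CLOSE 1-3: Q_total=19.17, C_total=5.00, V=3.83; Q1=3.83, Q3=15.33; dissipated=0.278
Op 3: CLOSE 4-1: Q_total=19.67, C_total=6.00, V=3.28; Q4=16.39, Q1=3.28; dissipated=0.185
Total dissipated: 99.280 μJ

Answer: 99.28 μJ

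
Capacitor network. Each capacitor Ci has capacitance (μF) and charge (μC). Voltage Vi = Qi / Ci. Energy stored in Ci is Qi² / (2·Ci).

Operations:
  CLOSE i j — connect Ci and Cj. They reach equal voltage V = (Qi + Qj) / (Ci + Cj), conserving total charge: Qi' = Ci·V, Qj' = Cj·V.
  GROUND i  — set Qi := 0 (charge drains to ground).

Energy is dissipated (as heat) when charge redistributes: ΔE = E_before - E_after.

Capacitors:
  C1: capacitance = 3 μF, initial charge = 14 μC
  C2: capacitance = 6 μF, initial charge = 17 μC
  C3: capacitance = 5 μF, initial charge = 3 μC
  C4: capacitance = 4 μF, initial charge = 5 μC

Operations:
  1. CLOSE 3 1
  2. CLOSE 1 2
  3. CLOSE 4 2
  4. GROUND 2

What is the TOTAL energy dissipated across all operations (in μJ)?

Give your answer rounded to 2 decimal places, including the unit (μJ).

Answer: 30.89 μJ

Derivation:
Initial: C1(3μF, Q=14μC, V=4.67V), C2(6μF, Q=17μC, V=2.83V), C3(5μF, Q=3μC, V=0.60V), C4(4μF, Q=5μC, V=1.25V)
Op 1: CLOSE 3-1: Q_total=17.00, C_total=8.00, V=2.12; Q3=10.62, Q1=6.38; dissipated=15.504
Op 2: CLOSE 1-2: Q_total=23.38, C_total=9.00, V=2.60; Q1=7.79, Q2=15.58; dissipated=0.502
Op 3: CLOSE 4-2: Q_total=20.58, C_total=10.00, V=2.06; Q4=8.23, Q2=12.35; dissipated=2.178
Op 4: GROUND 2: Q2=0; energy lost=12.710
Total dissipated: 30.894 μJ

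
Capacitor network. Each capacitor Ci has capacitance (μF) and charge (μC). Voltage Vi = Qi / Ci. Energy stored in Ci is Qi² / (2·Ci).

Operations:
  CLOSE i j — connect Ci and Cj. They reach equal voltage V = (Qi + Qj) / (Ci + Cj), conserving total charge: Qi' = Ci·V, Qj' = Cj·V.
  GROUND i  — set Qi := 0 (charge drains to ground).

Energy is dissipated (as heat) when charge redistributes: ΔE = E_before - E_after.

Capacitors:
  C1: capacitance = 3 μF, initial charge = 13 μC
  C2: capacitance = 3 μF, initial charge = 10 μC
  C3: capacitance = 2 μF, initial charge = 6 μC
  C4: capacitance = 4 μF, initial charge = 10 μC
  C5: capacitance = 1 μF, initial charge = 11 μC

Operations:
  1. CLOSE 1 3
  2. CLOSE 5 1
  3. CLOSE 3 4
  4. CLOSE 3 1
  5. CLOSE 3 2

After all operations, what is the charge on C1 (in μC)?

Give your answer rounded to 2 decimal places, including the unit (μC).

Answer: 13.60 μC

Derivation:
Initial: C1(3μF, Q=13μC, V=4.33V), C2(3μF, Q=10μC, V=3.33V), C3(2μF, Q=6μC, V=3.00V), C4(4μF, Q=10μC, V=2.50V), C5(1μF, Q=11μC, V=11.00V)
Op 1: CLOSE 1-3: Q_total=19.00, C_total=5.00, V=3.80; Q1=11.40, Q3=7.60; dissipated=1.067
Op 2: CLOSE 5-1: Q_total=22.40, C_total=4.00, V=5.60; Q5=5.60, Q1=16.80; dissipated=19.440
Op 3: CLOSE 3-4: Q_total=17.60, C_total=6.00, V=2.93; Q3=5.87, Q4=11.73; dissipated=1.127
Op 4: CLOSE 3-1: Q_total=22.67, C_total=5.00, V=4.53; Q3=9.07, Q1=13.60; dissipated=4.267
Op 5: CLOSE 3-2: Q_total=19.07, C_total=5.00, V=3.81; Q3=7.63, Q2=11.44; dissipated=0.864
Final charges: Q1=13.60, Q2=11.44, Q3=7.63, Q4=11.73, Q5=5.60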